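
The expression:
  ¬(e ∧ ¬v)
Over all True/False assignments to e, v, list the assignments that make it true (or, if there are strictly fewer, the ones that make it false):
is false only for:
  e=True, v=False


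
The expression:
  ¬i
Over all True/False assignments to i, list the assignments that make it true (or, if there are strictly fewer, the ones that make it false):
is true only for:
  i=False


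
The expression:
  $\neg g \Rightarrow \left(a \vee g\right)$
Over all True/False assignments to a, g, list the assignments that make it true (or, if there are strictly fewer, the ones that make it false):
is false only for:
  a=False, g=False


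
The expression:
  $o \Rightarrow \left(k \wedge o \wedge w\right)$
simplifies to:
$\left(k \wedge w\right) \vee \neg o$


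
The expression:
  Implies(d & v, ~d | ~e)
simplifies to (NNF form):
~d | ~e | ~v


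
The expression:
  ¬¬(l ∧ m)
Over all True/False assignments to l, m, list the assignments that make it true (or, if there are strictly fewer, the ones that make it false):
is true only for:
  l=True, m=True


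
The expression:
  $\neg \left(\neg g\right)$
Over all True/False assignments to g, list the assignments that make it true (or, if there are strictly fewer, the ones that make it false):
is true only for:
  g=True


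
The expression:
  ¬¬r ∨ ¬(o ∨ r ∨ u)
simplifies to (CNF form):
(r ∨ ¬o) ∧ (r ∨ ¬u)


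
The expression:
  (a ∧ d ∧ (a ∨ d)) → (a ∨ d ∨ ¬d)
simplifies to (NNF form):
True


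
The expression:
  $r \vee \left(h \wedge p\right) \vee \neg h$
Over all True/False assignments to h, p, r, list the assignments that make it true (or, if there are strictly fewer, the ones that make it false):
is false only for:
  h=True, p=False, r=False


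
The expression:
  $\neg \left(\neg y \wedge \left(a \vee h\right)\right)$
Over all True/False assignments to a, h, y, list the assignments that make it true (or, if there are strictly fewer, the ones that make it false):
is false only for:
  a=False, h=True, y=False;
  a=True, h=False, y=False;
  a=True, h=True, y=False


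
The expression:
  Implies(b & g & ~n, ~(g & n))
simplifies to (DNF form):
True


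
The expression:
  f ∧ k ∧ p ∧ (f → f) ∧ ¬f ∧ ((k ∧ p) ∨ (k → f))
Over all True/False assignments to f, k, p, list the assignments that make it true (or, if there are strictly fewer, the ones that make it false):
is never true.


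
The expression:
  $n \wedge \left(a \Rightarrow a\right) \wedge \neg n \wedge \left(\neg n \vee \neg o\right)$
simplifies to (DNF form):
$\text{False}$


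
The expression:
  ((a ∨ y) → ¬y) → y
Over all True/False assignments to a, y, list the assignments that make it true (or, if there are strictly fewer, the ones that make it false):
is true only for:
  a=False, y=True;
  a=True, y=True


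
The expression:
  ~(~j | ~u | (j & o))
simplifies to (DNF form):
j & u & ~o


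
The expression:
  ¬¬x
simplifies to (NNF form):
x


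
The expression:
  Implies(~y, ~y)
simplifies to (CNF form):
True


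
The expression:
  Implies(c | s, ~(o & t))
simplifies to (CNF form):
(~c | ~o | ~t) & (~o | ~s | ~t)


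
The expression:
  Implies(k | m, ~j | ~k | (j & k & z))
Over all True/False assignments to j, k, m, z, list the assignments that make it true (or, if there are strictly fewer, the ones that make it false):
is false only for:
  j=True, k=True, m=False, z=False;
  j=True, k=True, m=True, z=False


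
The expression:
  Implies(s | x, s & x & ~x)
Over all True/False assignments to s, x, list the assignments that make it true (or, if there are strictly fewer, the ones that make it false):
is true only for:
  s=False, x=False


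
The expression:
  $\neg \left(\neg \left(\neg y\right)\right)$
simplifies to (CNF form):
$\neg y$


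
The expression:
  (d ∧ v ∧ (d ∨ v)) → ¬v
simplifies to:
¬d ∨ ¬v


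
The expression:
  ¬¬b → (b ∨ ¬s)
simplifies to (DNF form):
True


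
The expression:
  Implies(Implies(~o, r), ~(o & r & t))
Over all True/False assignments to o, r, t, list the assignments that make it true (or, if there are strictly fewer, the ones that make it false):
is false only for:
  o=True, r=True, t=True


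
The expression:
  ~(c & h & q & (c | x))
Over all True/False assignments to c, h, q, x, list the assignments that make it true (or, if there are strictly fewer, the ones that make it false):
is false only for:
  c=True, h=True, q=True, x=False;
  c=True, h=True, q=True, x=True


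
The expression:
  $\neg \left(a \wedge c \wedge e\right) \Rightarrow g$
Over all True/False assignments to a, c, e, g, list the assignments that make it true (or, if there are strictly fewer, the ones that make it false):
is false only for:
  a=False, c=False, e=False, g=False;
  a=False, c=False, e=True, g=False;
  a=False, c=True, e=False, g=False;
  a=False, c=True, e=True, g=False;
  a=True, c=False, e=False, g=False;
  a=True, c=False, e=True, g=False;
  a=True, c=True, e=False, g=False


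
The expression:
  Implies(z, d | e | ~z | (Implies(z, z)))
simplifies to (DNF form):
True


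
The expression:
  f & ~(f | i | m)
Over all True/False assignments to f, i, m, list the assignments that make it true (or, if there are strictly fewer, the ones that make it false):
is never true.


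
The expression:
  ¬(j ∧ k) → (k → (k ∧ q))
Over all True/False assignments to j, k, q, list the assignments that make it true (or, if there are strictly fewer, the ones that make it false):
is false only for:
  j=False, k=True, q=False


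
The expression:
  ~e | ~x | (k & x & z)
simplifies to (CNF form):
(k | ~e | ~x) & (z | ~e | ~x)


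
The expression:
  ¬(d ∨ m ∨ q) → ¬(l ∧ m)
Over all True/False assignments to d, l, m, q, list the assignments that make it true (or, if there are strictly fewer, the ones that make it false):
is always true.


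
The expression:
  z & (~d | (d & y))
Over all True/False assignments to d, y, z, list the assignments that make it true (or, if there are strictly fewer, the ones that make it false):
is true only for:
  d=False, y=False, z=True;
  d=False, y=True, z=True;
  d=True, y=True, z=True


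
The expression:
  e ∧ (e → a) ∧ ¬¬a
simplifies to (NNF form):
a ∧ e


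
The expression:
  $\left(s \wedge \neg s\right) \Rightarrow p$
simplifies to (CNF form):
$\text{True}$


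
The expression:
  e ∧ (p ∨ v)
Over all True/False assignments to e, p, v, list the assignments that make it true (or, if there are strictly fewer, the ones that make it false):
is true only for:
  e=True, p=False, v=True;
  e=True, p=True, v=False;
  e=True, p=True, v=True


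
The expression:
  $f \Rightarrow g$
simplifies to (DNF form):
$g \vee \neg f$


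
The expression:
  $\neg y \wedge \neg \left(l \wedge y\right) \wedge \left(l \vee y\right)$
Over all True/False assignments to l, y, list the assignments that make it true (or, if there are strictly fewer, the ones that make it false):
is true only for:
  l=True, y=False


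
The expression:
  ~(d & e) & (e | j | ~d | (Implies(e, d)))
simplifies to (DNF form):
~d | ~e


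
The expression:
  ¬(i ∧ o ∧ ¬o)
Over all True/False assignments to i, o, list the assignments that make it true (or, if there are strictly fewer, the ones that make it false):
is always true.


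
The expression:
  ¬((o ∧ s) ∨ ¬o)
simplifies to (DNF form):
o ∧ ¬s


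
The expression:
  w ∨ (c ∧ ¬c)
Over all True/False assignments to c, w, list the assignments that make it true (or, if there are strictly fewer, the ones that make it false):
is true only for:
  c=False, w=True;
  c=True, w=True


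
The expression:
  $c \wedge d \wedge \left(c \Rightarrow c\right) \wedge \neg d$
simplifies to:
$\text{False}$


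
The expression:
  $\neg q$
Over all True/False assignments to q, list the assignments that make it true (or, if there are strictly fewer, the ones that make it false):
is true only for:
  q=False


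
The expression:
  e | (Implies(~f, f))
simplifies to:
e | f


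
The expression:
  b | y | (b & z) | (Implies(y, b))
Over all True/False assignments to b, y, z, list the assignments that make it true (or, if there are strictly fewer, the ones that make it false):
is always true.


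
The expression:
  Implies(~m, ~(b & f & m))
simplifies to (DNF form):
True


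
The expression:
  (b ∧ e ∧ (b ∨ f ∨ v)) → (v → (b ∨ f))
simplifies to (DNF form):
True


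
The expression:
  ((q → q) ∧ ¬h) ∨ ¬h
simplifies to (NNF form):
¬h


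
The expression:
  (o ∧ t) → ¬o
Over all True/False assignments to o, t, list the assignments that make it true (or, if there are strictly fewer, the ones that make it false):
is false only for:
  o=True, t=True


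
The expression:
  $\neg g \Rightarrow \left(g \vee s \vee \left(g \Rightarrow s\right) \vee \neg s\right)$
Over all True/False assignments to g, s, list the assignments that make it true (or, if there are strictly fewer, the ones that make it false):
is always true.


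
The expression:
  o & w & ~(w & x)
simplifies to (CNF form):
o & w & ~x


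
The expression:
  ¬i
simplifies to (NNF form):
¬i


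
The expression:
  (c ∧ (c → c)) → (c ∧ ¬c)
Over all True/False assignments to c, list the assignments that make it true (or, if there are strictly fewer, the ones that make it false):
is true only for:
  c=False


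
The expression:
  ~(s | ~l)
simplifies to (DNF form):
l & ~s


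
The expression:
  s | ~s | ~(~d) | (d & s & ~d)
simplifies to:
True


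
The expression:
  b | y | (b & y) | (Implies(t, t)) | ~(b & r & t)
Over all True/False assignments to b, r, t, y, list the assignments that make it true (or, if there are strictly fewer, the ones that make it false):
is always true.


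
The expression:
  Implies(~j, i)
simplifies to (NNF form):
i | j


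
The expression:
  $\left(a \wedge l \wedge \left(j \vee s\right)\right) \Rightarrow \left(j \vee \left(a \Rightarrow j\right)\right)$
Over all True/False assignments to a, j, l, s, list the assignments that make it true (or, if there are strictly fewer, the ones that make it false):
is false only for:
  a=True, j=False, l=True, s=True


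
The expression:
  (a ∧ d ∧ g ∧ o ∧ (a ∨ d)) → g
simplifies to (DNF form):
True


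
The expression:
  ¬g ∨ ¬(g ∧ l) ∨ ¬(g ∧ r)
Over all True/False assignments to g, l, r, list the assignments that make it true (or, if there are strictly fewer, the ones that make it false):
is false only for:
  g=True, l=True, r=True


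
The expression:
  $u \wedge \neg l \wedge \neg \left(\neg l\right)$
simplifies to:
$\text{False}$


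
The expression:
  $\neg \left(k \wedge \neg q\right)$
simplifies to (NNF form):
$q \vee \neg k$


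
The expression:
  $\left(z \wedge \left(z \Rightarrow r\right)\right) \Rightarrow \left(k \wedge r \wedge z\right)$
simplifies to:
$k \vee \neg r \vee \neg z$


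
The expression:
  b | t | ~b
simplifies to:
True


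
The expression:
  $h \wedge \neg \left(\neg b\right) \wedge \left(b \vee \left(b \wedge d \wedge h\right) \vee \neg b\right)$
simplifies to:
$b \wedge h$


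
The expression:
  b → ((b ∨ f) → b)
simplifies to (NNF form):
True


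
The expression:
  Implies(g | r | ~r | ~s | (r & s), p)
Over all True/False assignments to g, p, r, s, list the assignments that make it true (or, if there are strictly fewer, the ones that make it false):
is true only for:
  g=False, p=True, r=False, s=False;
  g=False, p=True, r=False, s=True;
  g=False, p=True, r=True, s=False;
  g=False, p=True, r=True, s=True;
  g=True, p=True, r=False, s=False;
  g=True, p=True, r=False, s=True;
  g=True, p=True, r=True, s=False;
  g=True, p=True, r=True, s=True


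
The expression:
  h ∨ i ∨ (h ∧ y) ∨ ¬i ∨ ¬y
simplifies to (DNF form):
True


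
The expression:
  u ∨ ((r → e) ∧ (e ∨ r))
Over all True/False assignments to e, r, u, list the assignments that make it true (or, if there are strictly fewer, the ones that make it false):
is false only for:
  e=False, r=False, u=False;
  e=False, r=True, u=False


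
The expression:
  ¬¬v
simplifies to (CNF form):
v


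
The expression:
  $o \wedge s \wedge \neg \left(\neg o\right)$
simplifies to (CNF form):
$o \wedge s$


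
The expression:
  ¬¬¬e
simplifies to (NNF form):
¬e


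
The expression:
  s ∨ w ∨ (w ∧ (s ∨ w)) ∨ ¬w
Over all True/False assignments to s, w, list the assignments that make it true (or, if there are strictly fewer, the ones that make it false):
is always true.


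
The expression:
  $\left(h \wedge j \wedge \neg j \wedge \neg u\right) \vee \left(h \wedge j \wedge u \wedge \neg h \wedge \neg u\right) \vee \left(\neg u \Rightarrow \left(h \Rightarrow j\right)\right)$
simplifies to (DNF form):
$j \vee u \vee \neg h$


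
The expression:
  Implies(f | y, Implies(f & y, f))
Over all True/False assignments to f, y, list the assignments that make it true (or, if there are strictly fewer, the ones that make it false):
is always true.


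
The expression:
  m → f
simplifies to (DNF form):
f ∨ ¬m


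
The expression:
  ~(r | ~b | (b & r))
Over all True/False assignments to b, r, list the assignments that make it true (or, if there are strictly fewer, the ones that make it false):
is true only for:
  b=True, r=False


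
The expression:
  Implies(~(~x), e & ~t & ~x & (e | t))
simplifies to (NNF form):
~x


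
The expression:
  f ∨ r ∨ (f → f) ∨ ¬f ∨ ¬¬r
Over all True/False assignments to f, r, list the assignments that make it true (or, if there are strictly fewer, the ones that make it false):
is always true.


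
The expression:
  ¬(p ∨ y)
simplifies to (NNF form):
¬p ∧ ¬y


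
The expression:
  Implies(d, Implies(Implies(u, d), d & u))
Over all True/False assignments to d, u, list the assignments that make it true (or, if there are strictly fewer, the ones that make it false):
is false only for:
  d=True, u=False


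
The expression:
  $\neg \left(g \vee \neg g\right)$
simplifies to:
$\text{False}$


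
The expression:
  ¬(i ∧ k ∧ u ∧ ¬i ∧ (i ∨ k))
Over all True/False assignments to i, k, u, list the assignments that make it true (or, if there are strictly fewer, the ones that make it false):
is always true.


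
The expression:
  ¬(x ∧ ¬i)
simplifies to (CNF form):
i ∨ ¬x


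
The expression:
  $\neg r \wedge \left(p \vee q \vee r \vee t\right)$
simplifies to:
$\neg r \wedge \left(p \vee q \vee t\right)$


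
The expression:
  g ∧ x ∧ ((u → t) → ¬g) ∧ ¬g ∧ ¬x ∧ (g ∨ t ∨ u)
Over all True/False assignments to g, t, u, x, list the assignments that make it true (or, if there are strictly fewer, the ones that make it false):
is never true.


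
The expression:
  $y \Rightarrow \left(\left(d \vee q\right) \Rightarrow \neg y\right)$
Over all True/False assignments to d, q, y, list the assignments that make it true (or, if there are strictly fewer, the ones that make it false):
is false only for:
  d=False, q=True, y=True;
  d=True, q=False, y=True;
  d=True, q=True, y=True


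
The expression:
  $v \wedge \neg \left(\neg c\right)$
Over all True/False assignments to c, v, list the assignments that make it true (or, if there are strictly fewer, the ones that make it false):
is true only for:
  c=True, v=True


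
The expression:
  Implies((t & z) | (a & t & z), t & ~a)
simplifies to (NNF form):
~a | ~t | ~z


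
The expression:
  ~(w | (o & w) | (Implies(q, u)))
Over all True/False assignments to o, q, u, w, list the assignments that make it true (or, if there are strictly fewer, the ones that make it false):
is true only for:
  o=False, q=True, u=False, w=False;
  o=True, q=True, u=False, w=False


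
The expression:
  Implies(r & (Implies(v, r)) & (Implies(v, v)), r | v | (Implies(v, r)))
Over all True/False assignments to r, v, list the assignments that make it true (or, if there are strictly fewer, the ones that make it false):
is always true.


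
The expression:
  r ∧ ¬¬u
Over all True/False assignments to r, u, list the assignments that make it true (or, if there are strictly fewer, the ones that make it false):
is true only for:
  r=True, u=True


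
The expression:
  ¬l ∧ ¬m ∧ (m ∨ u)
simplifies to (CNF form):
u ∧ ¬l ∧ ¬m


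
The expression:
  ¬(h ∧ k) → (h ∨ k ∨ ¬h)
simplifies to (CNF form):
True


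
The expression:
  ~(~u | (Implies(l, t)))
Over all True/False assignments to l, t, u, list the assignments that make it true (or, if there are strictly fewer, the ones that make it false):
is true only for:
  l=True, t=False, u=True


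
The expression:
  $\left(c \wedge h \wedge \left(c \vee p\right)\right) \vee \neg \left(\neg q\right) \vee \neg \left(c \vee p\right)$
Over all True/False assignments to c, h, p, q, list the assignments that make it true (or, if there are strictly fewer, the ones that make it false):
is false only for:
  c=False, h=False, p=True, q=False;
  c=False, h=True, p=True, q=False;
  c=True, h=False, p=False, q=False;
  c=True, h=False, p=True, q=False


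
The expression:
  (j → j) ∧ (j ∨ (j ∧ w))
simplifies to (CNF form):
j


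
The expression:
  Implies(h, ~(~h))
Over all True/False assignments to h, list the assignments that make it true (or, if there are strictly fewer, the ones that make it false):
is always true.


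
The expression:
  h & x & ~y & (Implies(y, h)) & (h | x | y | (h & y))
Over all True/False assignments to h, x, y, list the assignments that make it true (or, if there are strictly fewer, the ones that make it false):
is true only for:
  h=True, x=True, y=False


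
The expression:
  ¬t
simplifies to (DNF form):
¬t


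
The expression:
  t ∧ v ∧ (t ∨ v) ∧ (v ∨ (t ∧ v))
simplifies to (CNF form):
t ∧ v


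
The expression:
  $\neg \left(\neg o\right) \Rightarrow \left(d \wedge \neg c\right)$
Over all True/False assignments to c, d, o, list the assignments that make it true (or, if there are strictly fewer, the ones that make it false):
is false only for:
  c=False, d=False, o=True;
  c=True, d=False, o=True;
  c=True, d=True, o=True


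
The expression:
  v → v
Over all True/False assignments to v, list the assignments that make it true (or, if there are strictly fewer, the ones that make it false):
is always true.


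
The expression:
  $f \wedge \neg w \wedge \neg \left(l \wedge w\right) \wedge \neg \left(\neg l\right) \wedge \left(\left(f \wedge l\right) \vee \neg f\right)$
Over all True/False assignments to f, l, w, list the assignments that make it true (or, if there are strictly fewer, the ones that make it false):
is true only for:
  f=True, l=True, w=False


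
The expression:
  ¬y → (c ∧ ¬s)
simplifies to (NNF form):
y ∨ (c ∧ ¬s)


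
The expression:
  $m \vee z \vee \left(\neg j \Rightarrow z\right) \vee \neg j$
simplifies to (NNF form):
$\text{True}$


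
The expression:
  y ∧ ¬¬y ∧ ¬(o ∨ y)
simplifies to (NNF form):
False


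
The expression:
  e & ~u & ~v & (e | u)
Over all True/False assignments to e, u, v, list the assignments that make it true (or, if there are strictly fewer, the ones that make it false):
is true only for:
  e=True, u=False, v=False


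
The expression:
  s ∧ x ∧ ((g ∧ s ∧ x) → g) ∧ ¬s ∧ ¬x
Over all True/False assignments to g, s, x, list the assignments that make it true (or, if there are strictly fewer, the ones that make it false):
is never true.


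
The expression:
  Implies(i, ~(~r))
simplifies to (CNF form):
r | ~i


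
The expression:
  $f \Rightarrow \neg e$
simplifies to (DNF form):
$\neg e \vee \neg f$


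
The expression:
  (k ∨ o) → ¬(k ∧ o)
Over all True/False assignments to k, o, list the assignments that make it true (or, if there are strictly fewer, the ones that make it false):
is false only for:
  k=True, o=True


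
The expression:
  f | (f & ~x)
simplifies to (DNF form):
f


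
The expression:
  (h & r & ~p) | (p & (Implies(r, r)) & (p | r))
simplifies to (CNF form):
(h | p) & (p | r)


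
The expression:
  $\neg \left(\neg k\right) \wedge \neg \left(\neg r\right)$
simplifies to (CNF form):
$k \wedge r$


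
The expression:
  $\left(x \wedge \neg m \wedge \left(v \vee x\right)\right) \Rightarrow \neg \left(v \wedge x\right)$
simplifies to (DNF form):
$m \vee \neg v \vee \neg x$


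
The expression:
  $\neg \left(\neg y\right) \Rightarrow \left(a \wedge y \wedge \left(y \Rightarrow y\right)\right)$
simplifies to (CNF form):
$a \vee \neg y$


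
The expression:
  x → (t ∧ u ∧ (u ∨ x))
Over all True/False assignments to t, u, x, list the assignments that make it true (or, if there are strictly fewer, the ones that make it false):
is false only for:
  t=False, u=False, x=True;
  t=False, u=True, x=True;
  t=True, u=False, x=True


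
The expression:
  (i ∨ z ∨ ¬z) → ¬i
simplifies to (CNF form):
¬i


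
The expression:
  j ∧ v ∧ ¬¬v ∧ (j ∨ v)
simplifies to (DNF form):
j ∧ v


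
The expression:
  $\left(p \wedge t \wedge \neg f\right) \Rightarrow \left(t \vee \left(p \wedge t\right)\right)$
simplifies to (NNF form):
$\text{True}$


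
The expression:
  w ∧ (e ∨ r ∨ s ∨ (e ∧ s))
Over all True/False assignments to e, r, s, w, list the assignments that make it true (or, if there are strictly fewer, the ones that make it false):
is true only for:
  e=False, r=False, s=True, w=True;
  e=False, r=True, s=False, w=True;
  e=False, r=True, s=True, w=True;
  e=True, r=False, s=False, w=True;
  e=True, r=False, s=True, w=True;
  e=True, r=True, s=False, w=True;
  e=True, r=True, s=True, w=True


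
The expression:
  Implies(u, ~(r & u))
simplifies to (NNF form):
~r | ~u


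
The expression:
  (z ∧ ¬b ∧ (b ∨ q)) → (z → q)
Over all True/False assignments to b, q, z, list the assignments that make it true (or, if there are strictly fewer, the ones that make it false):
is always true.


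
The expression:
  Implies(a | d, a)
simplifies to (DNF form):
a | ~d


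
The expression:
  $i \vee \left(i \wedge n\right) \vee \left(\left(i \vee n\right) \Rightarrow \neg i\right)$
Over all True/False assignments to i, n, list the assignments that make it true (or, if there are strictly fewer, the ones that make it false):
is always true.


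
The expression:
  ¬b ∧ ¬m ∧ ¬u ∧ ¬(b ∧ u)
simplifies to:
¬b ∧ ¬m ∧ ¬u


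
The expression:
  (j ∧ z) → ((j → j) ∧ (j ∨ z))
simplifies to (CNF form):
True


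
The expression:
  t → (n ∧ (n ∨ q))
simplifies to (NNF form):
n ∨ ¬t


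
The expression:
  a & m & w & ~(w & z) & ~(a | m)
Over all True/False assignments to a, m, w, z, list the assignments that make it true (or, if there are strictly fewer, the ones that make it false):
is never true.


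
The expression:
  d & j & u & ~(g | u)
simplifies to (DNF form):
False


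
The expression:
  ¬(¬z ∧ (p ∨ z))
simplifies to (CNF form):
z ∨ ¬p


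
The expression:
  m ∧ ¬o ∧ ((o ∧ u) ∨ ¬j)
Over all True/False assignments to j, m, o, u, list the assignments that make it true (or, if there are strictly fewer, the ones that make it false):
is true only for:
  j=False, m=True, o=False, u=False;
  j=False, m=True, o=False, u=True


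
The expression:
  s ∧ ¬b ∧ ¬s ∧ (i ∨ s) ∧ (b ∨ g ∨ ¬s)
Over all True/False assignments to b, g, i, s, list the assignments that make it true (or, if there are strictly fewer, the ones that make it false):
is never true.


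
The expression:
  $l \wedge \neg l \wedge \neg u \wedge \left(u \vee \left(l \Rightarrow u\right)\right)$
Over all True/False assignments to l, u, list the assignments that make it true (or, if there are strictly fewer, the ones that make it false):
is never true.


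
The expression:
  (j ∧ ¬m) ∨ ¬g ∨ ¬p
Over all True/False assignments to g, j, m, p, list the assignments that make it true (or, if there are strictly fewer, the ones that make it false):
is false only for:
  g=True, j=False, m=False, p=True;
  g=True, j=False, m=True, p=True;
  g=True, j=True, m=True, p=True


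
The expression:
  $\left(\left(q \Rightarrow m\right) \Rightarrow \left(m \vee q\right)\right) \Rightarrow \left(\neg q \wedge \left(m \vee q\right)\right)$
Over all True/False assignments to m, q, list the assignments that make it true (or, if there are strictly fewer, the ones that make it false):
is true only for:
  m=False, q=False;
  m=True, q=False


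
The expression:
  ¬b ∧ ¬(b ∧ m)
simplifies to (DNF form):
¬b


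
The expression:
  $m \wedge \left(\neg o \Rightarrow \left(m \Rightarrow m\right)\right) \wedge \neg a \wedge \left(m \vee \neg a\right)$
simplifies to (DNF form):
$m \wedge \neg a$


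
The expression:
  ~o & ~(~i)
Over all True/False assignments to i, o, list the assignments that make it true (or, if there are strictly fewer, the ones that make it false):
is true only for:
  i=True, o=False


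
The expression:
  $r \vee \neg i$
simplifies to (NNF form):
$r \vee \neg i$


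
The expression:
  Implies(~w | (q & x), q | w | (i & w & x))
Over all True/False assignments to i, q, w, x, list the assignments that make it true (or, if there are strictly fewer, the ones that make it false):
is false only for:
  i=False, q=False, w=False, x=False;
  i=False, q=False, w=False, x=True;
  i=True, q=False, w=False, x=False;
  i=True, q=False, w=False, x=True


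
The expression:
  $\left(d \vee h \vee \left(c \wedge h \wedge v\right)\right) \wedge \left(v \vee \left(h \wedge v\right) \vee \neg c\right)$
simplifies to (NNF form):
$\left(d \vee h\right) \wedge \left(v \vee \neg c\right)$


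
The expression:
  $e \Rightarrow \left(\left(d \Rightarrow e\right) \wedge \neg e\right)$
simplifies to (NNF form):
$\neg e$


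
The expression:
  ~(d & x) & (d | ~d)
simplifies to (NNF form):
~d | ~x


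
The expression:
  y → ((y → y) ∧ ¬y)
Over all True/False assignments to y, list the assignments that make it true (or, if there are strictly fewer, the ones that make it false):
is true only for:
  y=False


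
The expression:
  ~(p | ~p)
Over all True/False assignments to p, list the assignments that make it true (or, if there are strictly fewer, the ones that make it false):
is never true.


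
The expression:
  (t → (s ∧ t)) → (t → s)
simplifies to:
True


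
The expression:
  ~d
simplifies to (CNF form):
~d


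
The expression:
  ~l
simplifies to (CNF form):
~l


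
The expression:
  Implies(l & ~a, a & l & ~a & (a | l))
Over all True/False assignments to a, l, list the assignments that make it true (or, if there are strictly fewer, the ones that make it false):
is false only for:
  a=False, l=True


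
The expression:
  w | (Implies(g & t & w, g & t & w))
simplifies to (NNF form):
True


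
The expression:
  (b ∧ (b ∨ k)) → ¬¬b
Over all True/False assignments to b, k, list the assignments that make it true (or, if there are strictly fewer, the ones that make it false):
is always true.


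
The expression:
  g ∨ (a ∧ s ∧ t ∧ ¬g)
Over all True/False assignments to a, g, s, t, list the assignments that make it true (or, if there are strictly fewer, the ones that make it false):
is false only for:
  a=False, g=False, s=False, t=False;
  a=False, g=False, s=False, t=True;
  a=False, g=False, s=True, t=False;
  a=False, g=False, s=True, t=True;
  a=True, g=False, s=False, t=False;
  a=True, g=False, s=False, t=True;
  a=True, g=False, s=True, t=False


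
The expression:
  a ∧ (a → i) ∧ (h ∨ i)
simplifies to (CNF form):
a ∧ i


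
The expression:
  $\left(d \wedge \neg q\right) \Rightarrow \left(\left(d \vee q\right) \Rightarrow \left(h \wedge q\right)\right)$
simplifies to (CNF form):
$q \vee \neg d$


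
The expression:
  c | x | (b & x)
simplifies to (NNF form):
c | x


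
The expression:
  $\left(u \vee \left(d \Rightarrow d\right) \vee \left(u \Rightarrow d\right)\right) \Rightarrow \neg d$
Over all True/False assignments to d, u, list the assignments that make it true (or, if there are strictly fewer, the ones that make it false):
is true only for:
  d=False, u=False;
  d=False, u=True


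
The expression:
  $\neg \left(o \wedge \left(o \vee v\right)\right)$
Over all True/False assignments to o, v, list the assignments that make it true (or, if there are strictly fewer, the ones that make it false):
is true only for:
  o=False, v=False;
  o=False, v=True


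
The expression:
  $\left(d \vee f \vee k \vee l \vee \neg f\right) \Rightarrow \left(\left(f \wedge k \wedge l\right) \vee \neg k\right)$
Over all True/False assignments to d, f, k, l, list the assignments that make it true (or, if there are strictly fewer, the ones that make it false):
is false only for:
  d=False, f=False, k=True, l=False;
  d=False, f=False, k=True, l=True;
  d=False, f=True, k=True, l=False;
  d=True, f=False, k=True, l=False;
  d=True, f=False, k=True, l=True;
  d=True, f=True, k=True, l=False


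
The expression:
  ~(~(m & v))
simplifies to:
m & v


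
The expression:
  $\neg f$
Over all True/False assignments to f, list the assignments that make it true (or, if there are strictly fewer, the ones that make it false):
is true only for:
  f=False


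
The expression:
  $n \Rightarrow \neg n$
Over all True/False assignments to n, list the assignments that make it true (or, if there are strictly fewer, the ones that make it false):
is true only for:
  n=False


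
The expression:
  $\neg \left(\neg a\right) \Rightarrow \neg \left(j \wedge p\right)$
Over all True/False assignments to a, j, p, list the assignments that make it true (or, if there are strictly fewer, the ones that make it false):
is false only for:
  a=True, j=True, p=True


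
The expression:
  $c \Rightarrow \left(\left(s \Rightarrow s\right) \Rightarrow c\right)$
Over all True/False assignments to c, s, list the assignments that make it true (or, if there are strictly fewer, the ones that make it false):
is always true.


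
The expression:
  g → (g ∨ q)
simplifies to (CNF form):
True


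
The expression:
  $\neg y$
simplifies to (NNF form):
$\neg y$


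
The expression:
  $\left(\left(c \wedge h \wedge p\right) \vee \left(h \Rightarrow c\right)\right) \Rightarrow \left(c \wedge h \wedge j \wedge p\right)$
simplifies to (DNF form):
$\left(h \wedge \neg c\right) \vee \left(h \wedge j \wedge p\right)$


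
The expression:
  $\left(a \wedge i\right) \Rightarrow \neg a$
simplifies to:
$\neg a \vee \neg i$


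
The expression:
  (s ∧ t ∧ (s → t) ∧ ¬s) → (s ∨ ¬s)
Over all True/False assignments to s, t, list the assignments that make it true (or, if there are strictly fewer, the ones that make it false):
is always true.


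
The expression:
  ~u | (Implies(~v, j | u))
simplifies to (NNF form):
True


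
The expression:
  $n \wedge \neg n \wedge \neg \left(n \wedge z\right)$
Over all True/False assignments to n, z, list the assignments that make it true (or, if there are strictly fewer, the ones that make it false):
is never true.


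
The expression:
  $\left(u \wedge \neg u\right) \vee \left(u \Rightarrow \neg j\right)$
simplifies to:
$\neg j \vee \neg u$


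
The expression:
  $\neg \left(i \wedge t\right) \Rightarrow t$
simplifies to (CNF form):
$t$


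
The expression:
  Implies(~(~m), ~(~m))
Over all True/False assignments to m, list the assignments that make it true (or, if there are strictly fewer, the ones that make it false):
is always true.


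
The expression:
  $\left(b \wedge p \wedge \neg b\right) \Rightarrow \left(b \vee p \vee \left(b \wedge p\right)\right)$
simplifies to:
$\text{True}$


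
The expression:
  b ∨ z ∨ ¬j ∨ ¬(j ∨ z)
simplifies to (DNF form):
b ∨ z ∨ ¬j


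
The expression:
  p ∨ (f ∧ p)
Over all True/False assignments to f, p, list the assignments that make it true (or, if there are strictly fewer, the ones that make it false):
is true only for:
  f=False, p=True;
  f=True, p=True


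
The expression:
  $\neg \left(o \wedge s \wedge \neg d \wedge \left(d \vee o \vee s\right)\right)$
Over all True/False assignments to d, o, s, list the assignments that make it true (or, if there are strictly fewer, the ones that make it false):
is false only for:
  d=False, o=True, s=True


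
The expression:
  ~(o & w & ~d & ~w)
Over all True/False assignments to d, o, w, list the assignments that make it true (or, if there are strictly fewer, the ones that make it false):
is always true.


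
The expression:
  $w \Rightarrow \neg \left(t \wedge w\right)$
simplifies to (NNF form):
$\neg t \vee \neg w$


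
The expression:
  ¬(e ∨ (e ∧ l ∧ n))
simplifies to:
¬e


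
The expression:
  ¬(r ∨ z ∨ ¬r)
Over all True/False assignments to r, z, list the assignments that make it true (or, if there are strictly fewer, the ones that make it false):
is never true.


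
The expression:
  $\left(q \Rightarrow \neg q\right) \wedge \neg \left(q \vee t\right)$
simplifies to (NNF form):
$\neg q \wedge \neg t$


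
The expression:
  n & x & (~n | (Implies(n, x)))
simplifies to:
n & x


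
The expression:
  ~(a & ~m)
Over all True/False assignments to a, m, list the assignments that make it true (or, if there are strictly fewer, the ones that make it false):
is false only for:
  a=True, m=False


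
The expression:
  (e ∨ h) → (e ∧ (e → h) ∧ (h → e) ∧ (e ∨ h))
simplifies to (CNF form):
(e ∨ ¬h) ∧ (h ∨ ¬e)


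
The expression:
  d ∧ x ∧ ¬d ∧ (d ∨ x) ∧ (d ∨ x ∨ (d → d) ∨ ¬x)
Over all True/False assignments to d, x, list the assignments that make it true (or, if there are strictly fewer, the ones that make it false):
is never true.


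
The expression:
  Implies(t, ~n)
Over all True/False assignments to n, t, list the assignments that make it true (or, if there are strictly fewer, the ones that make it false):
is false only for:
  n=True, t=True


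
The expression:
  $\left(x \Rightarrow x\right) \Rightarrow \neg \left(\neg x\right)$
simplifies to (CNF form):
$x$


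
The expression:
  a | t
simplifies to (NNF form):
a | t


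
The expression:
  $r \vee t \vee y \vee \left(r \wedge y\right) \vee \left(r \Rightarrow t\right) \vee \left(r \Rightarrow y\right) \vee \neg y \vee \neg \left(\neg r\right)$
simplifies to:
$\text{True}$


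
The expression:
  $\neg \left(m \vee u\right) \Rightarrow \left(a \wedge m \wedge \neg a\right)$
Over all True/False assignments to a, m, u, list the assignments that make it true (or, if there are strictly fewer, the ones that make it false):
is false only for:
  a=False, m=False, u=False;
  a=True, m=False, u=False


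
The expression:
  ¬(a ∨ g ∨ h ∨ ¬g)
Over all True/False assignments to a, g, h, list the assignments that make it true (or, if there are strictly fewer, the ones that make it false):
is never true.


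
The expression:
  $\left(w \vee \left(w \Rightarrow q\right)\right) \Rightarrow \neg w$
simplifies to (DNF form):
$\neg w$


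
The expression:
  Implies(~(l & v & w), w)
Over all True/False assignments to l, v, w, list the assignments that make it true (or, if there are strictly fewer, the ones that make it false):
is true only for:
  l=False, v=False, w=True;
  l=False, v=True, w=True;
  l=True, v=False, w=True;
  l=True, v=True, w=True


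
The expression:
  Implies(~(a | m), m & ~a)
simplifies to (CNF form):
a | m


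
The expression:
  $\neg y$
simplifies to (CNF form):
$\neg y$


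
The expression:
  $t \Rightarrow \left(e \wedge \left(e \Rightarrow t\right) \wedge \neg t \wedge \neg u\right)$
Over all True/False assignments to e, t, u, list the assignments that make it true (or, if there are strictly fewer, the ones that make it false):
is true only for:
  e=False, t=False, u=False;
  e=False, t=False, u=True;
  e=True, t=False, u=False;
  e=True, t=False, u=True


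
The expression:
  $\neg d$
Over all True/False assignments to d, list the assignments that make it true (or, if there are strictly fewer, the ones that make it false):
is true only for:
  d=False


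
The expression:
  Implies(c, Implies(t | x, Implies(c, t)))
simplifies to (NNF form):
t | ~c | ~x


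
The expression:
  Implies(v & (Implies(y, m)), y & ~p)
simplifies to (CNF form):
(y | ~v) & (~m | ~p | ~v)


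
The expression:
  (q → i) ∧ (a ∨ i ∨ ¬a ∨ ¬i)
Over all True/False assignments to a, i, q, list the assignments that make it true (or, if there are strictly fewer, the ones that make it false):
is false only for:
  a=False, i=False, q=True;
  a=True, i=False, q=True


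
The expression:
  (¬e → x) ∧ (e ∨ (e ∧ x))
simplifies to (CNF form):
e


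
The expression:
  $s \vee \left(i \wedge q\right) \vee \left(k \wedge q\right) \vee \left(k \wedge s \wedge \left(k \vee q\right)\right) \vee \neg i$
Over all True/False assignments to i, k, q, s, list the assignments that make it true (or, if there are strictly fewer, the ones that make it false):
is false only for:
  i=True, k=False, q=False, s=False;
  i=True, k=True, q=False, s=False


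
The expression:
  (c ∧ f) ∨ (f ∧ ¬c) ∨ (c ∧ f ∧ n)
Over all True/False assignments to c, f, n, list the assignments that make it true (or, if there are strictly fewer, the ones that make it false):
is true only for:
  c=False, f=True, n=False;
  c=False, f=True, n=True;
  c=True, f=True, n=False;
  c=True, f=True, n=True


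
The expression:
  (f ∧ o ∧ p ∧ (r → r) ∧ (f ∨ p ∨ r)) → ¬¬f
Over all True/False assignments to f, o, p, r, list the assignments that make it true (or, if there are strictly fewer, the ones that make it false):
is always true.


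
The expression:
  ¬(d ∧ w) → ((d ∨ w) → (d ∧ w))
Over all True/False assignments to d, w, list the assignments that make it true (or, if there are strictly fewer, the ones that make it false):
is true only for:
  d=False, w=False;
  d=True, w=True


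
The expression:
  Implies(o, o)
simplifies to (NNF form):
True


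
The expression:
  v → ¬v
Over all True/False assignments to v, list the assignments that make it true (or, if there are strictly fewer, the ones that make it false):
is true only for:
  v=False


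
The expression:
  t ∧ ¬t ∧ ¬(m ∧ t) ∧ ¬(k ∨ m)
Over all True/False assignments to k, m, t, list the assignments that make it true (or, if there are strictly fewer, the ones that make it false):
is never true.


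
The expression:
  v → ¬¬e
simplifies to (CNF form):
e ∨ ¬v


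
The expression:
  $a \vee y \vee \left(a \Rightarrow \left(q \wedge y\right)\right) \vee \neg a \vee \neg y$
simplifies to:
$\text{True}$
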